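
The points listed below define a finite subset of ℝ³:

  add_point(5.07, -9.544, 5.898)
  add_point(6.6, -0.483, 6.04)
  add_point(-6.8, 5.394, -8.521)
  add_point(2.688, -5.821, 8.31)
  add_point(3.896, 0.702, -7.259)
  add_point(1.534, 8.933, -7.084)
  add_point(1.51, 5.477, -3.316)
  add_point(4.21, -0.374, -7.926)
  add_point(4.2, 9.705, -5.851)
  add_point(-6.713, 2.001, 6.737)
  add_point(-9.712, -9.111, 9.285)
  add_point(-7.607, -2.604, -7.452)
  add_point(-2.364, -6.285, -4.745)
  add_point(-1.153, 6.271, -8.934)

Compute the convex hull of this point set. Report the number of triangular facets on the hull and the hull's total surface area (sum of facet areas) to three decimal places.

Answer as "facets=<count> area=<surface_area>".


Extreme-point indices: [0, 1, 2, 3, 5, 7, 8, 9, 10, 11, 12, 13] — 12 of 14 on the boundary.

Per-facet area ½‖(b−a)×(c−a)‖:
  f1: (p9, p8, p1) → 104.5823
  f2: (p3, p0, p10) → 30.8666
  f3: (p3, p0, p1) → 17.4300
  f4: (p3, p9, p10) → 65.5593
  f5: (p3, p9, p1) → 42.9222
  f6: (p7, p8, p1) → 71.5616
  f7: (p7, p0, p1) → 65.0696
  f8: (p2, p11, p10) → 63.9652
  f9: (p2, p9, p10) → 83.8565
  f10: (p12, p7, p0) → 62.8439
  f11: (p12, p7, p11) → 32.6069
  f12: (p12, p0, p10) → 94.3046
  f13: (p12, p11, p10) → 55.7251
  f14: (p5, p9, p8) → 26.1079
  f15: (p5, p2, p9) → 71.4513
  f16: (p13, p7, p11) → 45.8175
  f17: (p13, p2, p11) → 22.4418
  f18: (p13, p5, p2) → 8.6839
  f19: (p13, p7, p8) → 30.0507
  f20: (p13, p5, p8) → 2.7966
Σ area = 998.644

Check V−E+F: 12 − 30 + 20 = 2.

facets=20 area=998.644


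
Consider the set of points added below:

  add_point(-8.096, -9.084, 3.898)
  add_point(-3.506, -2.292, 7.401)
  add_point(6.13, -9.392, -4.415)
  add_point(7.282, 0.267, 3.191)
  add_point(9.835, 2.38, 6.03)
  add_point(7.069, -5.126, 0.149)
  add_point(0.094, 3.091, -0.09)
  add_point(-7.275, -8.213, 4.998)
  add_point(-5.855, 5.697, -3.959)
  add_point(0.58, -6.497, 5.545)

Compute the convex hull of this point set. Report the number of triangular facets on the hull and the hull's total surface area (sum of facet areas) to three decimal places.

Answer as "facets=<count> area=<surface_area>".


facets=12 area=629.531

Extreme-point indices: [0, 1, 2, 4, 5, 7, 8, 9] — 8 of 10 on the boundary.

Facet areas (half cross-product norm):
  f1: (p2, p8, p0) → 131.2256
  f2: (p2, p8, p4) → 139.7127
  f3: (p1, p8, p4) → 99.4342
  f4: (p9, p2, p0) → 52.7488
  f5: (p9, p1, p4) → 39.4614
  f6: (p5, p2, p4) → 6.2667
  f7: (p5, p9, p4) → 42.4091
  f8: (p5, p9, p2) → 26.2521
  f9: (p7, p9, p0) → 4.9650
  f10: (p7, p9, p1) → 21.7189
  f11: (p7, p8, p0) → 13.3877
  f12: (p7, p1, p8) → 51.9488
Σ area = 629.531

Euler characteristic 8−18+12 = 2 ✓


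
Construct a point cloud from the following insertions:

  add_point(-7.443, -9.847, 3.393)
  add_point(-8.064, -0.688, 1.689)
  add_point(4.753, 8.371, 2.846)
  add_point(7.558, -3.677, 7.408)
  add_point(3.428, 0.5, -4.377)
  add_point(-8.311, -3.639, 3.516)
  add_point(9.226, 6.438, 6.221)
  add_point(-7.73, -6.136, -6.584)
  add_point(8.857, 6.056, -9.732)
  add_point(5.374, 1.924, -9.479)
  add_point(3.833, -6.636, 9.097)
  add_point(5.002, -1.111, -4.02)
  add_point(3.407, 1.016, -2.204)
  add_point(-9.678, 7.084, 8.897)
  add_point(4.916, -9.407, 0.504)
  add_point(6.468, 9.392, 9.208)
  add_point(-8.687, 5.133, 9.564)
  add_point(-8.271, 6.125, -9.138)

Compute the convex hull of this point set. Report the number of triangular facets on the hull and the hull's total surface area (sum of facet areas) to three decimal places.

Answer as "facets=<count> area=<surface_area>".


Hull vertices (14/18): indices [0, 2, 3, 5, 6, 7, 8, 9, 10, 13, 14, 15, 16, 17].

Facet areas (half cross-product norm):
  f1: (p2, p17, p8) → 108.3032
  f2: (p5, p0, p13) → 16.2055
  f3: (p7, p5, p0) → 31.5066
  f4: (p7, p17, p13) → 112.2994
  f5: (p7, p5, p13) → 47.7534
  f6: (p15, p17, p13) → 147.5696
  f7: (p15, p2, p17) → 31.5257
  f8: (p15, p8, p6) → 32.2227
  f9: (p15, p2, p8) → 24.2055
  f10: (p16, p0, p13) → 13.1132
  f11: (p16, p10, p0) → 100.1059
  f12: (p16, p15, p13) → 17.7178
  f13: (p16, p15, p10) → 115.8895
  f14: (p3, p8, p6) → 82.0461
  f15: (p3, p15, p6) → 23.5446
  f16: (p3, p15, p10) → 29.4482
  f17: (p9, p17, p8) → 35.5462
  f18: (p9, p7, p17) → 84.6819
  f19: (p14, p3, p10) → 22.3619
  f20: (p14, p9, p7) → 100.0045
  f21: (p14, p3, p8) → 87.5175
  f22: (p14, p9, p8) → 31.9608
  f23: (p14, p10, p0) → 54.7003
  f24: (p14, p7, p0) → 66.2659
Σ area = 1416.496

Check V−E+F: 14 − 36 + 24 = 2.

facets=24 area=1416.496


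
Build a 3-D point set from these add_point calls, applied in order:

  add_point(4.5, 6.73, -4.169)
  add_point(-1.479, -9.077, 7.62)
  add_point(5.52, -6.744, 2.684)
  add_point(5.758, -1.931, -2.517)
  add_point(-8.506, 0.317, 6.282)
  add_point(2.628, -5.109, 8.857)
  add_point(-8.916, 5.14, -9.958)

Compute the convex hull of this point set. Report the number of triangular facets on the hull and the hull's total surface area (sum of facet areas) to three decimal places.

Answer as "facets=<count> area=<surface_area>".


facets=10 area=659.513

Hull vertices (7/7): indices [0, 1, 2, 3, 4, 5, 6].

Triangle areas on the boundary:
  f1: (p0, p3, p6) → 65.1459
  f2: (p4, p1, p6) → 93.7381
  f3: (p4, p0, p6) → 115.7595
  f4: (p2, p3, p6) → 53.2156
  f5: (p2, p1, p6) → 100.0273
  f6: (p2, p0, p3) → 19.3003
  f7: (p5, p4, p0) → 105.1516
  f8: (p5, p2, p0) → 52.3945
  f9: (p5, p4, p1) → 34.3305
  f10: (p5, p2, p1) → 20.4501
Σ area = 659.513

Euler characteristic 7−15+10 = 2 ✓


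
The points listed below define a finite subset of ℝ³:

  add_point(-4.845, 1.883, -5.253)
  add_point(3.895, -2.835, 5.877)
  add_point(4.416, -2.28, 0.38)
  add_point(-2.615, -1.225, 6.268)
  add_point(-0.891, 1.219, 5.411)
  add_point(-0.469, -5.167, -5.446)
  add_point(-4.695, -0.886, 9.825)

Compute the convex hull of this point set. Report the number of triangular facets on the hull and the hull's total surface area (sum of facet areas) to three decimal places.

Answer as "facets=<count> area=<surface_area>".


Hull vertices (6/7): indices [0, 1, 2, 4, 5, 6].

Triangle areas on the boundary:
  f1: (p5, p2, p0) → 33.7503
  f2: (p6, p5, p0) → 63.0342
  f3: (p4, p2, p0) → 43.6155
  f4: (p4, p6, p0) → 31.0837
  f5: (p1, p4, p2) → 17.4131
  f6: (p1, p4, p6) → 19.1078
  f7: (p1, p5, p2) → 17.7461
  f8: (p1, p6, p5) → 59.3477
Σ area = 285.098

Euler characteristic 6−12+8 = 2 ✓

facets=8 area=285.098


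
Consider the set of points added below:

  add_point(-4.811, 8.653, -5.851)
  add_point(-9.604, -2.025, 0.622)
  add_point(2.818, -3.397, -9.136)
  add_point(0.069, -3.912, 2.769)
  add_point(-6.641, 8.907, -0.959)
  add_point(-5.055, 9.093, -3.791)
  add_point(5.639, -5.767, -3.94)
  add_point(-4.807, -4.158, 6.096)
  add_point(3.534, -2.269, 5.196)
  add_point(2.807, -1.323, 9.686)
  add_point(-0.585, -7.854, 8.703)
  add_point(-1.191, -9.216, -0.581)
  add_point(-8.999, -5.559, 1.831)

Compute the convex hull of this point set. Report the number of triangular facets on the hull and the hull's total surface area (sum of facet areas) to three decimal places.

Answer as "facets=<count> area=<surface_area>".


facets=20 area=727.944

Points on the hull: [0, 1, 2, 4, 5, 6, 7, 8, 9, 10, 11, 12] (12 of 13).

Per-facet area ½‖(b−a)×(c−a)‖:
  f1: (p10, p9, p6) → 51.6945
  f2: (p4, p9, p5) → 27.1860
  f3: (p8, p9, p6) → 3.8108
  f4: (p8, p9, p5) → 37.3368
  f5: (p7, p10, p9) → 22.6810
  f6: (p7, p4, p1) → 42.4507
  f7: (p7, p4, p9) → 66.4357
  f8: (p0, p2, p6) → 43.5916
  f9: (p0, p8, p6) → 85.2924
  f10: (p0, p8, p5) → 16.9192
  f11: (p0, p2, p1) → 91.2408
  f12: (p0, p4, p1) → 29.4476
  f13: (p0, p4, p5) → 1.5687
  f14: (p11, p10, p6) → 37.6641
  f15: (p11, p2, p6) → 26.4229
  f16: (p12, p2, p1) → 29.9960
  f17: (p12, p11, p2) → 47.2469
  f18: (p12, p11, p10) → 40.5412
  f19: (p12, p7, p1) → 11.5391
  f20: (p12, p7, p10) → 14.8779
Σ area = 727.944

Euler characteristic 12−30+20 = 2 ✓


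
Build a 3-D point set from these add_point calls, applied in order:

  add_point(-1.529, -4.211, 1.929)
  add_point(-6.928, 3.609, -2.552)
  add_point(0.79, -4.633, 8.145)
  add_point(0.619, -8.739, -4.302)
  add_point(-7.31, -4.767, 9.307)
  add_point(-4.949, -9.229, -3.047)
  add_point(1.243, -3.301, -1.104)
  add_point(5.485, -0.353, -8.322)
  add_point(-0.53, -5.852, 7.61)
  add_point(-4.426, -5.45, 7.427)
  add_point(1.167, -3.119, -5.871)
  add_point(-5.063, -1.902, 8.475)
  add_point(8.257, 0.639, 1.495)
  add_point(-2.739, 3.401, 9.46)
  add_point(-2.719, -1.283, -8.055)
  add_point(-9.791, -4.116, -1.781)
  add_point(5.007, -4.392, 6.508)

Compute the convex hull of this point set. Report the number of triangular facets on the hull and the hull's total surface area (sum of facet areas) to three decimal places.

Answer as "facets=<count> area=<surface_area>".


12 of the 17 inputs are extreme points: [1, 2, 3, 4, 5, 7, 8, 12, 13, 14, 15, 16].

Per-facet area ½‖(b−a)×(c−a)‖:
  f1: (p13, p1, p12) → 84.6656
  f2: (p7, p1, p12) → 71.8444
  f3: (p14, p1, p15) → 33.4017
  f4: (p14, p7, p1) → 31.3031
  f5: (p4, p1, p15) → 46.9737
  f6: (p4, p13, p1) → 58.7667
  f7: (p16, p13, p12) → 44.4299
  f8: (p2, p16, p13) → 18.6254
  f9: (p2, p16, p8) → 3.4380
  f10: (p2, p4, p13) → 33.2790
  f11: (p2, p4, p8) → 5.7156
  f12: (p3, p16, p8) → 35.0717
  f13: (p3, p7, p12) → 53.0565
  f14: (p3, p16, p12) → 47.7751
  f15: (p3, p14, p7) → 35.8364
  f16: (p5, p4, p8) → 42.3126
  f17: (p5, p3, p8) → 33.8240
  f18: (p5, p4, p15) → 40.7082
  f19: (p5, p14, p15) → 32.4760
  f20: (p5, p3, p14) → 25.2379
Σ area = 778.741

Euler characteristic 12−30+20 = 2 ✓

facets=20 area=778.741


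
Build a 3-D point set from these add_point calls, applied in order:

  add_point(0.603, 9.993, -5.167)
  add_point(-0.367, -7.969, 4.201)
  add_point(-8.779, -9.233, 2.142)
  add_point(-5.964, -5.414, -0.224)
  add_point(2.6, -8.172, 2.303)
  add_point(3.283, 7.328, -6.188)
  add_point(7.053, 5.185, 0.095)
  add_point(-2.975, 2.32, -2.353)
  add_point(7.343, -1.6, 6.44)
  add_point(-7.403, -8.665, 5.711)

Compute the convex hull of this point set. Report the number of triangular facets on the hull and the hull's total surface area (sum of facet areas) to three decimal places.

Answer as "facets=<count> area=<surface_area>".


facets=14 area=538.993

9 of the 10 inputs are extreme points: [0, 1, 2, 3, 4, 5, 6, 8, 9].

Area of each hull facet:
  f1: (p9, p0, p2) → 43.6964
  f2: (p9, p0, p8) → 144.5606
  f3: (p9, p4, p2) → 20.4331
  f4: (p6, p0, p8) → 29.0449
  f5: (p6, p5, p0) → 14.1856
  f6: (p6, p4, p8) → 41.4262
  f7: (p6, p4, p5) → 52.8602
  f8: (p3, p4, p2) → 24.4796
  f9: (p3, p4, p5) → 77.3206
  f10: (p3, p0, p2) → 12.7093
  f11: (p3, p5, p0) → 32.9192
  f12: (p1, p4, p8) → 15.8645
  f13: (p1, p9, p8) → 24.6547
  f14: (p1, p9, p4) → 4.8374
Σ area = 538.993

Euler: V−E+F = 9−21+14 = 2.


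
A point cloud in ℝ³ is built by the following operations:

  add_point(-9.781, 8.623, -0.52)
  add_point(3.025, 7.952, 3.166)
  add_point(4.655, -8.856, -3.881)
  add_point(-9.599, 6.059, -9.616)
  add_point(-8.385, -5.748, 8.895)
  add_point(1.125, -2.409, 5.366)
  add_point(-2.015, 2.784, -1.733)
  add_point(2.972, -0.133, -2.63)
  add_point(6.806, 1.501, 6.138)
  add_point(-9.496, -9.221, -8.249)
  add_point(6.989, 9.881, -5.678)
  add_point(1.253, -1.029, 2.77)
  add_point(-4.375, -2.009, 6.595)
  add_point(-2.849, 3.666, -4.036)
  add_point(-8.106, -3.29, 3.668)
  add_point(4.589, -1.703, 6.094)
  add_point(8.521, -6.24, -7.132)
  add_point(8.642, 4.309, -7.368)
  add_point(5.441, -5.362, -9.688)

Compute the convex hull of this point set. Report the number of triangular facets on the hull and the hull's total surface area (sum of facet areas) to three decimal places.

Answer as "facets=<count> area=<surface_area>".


facets=20 area=1317.685

Points on the hull: [0, 1, 2, 3, 4, 8, 9, 10, 15, 16, 17, 18] (12 of 19).

Facet areas (half cross-product norm):
  f1: (p4, p9, p0) → 140.0870
  f2: (p2, p4, p9) → 121.4301
  f3: (p3, p9, p0) → 71.2595
  f4: (p18, p3, p17) → 93.5777
  f5: (p18, p3, p9) → 115.0828
  f6: (p10, p3, p0) → 79.7810
  f7: (p10, p3, p17) → 52.8767
  f8: (p10, p8, p17) → 41.8056
  f9: (p1, p4, p0) → 110.7068
  f10: (p1, p8, p4) → 68.6093
  f11: (p1, p10, p0) → 65.3839
  f12: (p1, p10, p8) → 37.9430
  f13: (p15, p2, p4) → 85.1600
  f14: (p15, p8, p4) → 17.2668
  f15: (p16, p2, p9) → 36.6823
  f16: (p16, p18, p9) → 25.0733
  f17: (p16, p18, p17) → 21.0923
  f18: (p16, p8, p17) → 71.5440
  f19: (p16, p15, p2) → 34.2062
  f20: (p16, p15, p8) → 28.1164
Σ area = 1317.685

Euler characteristic 12−30+20 = 2 ✓


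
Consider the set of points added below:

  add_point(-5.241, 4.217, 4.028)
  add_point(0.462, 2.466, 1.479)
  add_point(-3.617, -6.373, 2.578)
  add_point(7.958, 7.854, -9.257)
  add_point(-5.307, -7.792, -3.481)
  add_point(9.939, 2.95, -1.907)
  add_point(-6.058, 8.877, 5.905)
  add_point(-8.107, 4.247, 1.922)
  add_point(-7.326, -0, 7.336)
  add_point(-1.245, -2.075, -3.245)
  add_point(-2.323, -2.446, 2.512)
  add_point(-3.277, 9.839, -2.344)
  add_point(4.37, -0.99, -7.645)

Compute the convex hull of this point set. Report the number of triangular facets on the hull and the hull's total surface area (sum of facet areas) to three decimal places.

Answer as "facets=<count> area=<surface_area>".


Hull vertices (9/13): indices [2, 3, 4, 5, 6, 7, 8, 11, 12].

Per-facet area ½‖(b−a)×(c−a)‖:
  f1: (p8, p4, p7) → 45.1328
  f2: (p11, p4, p7) → 55.4562
  f3: (p11, p3, p4) → 118.1938
  f4: (p12, p4, p5) → 48.1389
  f5: (p12, p3, p5) → 36.6313
  f6: (p12, p3, p4) → 33.2114
  f7: (p2, p4, p5) → 54.7982
  f8: (p2, p8, p5) → 74.5748
  f9: (p2, p8, p4) → 23.4701
  f10: (p6, p8, p5) → 84.5317
  f11: (p6, p3, p5) → 84.9359
  f12: (p6, p11, p3) → 39.3447
  f13: (p6, p8, p7) → 22.2373
  f14: (p6, p11, p7) → 25.8254
Σ area = 746.482

Check V−E+F: 9 − 21 + 14 = 2.

facets=14 area=746.482


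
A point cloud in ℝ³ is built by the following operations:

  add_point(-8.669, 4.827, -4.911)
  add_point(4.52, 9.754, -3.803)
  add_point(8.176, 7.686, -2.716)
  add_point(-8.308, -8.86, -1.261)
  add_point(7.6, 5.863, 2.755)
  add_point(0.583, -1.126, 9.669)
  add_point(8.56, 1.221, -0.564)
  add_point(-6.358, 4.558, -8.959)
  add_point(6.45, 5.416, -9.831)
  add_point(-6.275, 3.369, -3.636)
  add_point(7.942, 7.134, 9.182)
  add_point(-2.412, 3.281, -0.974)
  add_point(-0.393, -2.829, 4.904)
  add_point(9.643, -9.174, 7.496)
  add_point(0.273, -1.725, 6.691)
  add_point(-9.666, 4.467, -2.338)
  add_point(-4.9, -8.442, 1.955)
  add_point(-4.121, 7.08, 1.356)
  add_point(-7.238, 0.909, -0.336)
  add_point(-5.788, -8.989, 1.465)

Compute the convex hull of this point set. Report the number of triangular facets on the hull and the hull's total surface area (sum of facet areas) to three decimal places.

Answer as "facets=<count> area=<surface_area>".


facets=22 area=1146.319

13 of the 20 inputs are extreme points: [0, 1, 2, 3, 5, 6, 7, 8, 10, 13, 15, 17, 19].

Area of each hull facet:
  f1: (p3, p8, p13) → 201.9686
  f2: (p17, p10, p1) → 67.6817
  f3: (p6, p8, p13) → 32.6328
  f4: (p2, p8, p1) → 15.9579
  f5: (p2, p10, p1) → 24.9843
  f6: (p2, p6, p8) → 26.1478
  f7: (p2, p10, p13) → 98.0141
  f8: (p2, p6, p13) → 14.9498
  f9: (p7, p3, p8) → 97.9509
  f10: (p7, p8, p1) → 47.5862
  f11: (p5, p10, p13) → 68.1627
  f12: (p5, p17, p10) → 67.1923
  f13: (p5, p3, p15) → 100.4751
  f14: (p5, p17, p15) → 41.4504
  f15: (p0, p7, p1) → 30.5752
  f16: (p0, p17, p15) → 9.8417
  f17: (p0, p17, p1) → 41.4824
  f18: (p0, p3, p15) → 18.4393
  f19: (p0, p7, p3) → 32.6794
  f20: (p19, p3, p13) → 13.4557
  f21: (p19, p5, p13) → 79.3391
  f22: (p19, p5, p3) → 15.3520
Σ area = 1146.319

Euler characteristic 13−33+22 = 2 ✓


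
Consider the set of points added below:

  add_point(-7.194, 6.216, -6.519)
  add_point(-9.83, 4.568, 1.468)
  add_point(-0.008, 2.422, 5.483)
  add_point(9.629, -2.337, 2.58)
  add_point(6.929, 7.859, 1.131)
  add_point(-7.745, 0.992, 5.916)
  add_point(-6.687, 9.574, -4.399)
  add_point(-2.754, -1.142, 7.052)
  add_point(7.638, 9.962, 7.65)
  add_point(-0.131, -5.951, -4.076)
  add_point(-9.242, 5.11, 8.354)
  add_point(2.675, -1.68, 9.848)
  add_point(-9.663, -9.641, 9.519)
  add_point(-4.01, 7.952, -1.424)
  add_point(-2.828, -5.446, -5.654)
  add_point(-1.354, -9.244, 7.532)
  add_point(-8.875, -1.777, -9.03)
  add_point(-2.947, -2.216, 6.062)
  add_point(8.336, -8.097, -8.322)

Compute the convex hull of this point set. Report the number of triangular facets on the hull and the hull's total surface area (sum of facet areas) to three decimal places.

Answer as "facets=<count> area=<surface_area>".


facets=22 area=1383.459

Points on the hull: [0, 1, 3, 4, 6, 8, 10, 11, 12, 14, 15, 16, 18] (13 of 19).

Per-facet area ½‖(b−a)×(c−a)‖:
  f1: (p16, p12, p1) → 100.4310
  f2: (p10, p12, p1) → 51.3089
  f3: (p11, p8, p3) → 61.0961
  f4: (p11, p10, p12) → 89.8953
  f5: (p11, p10, p8) → 87.8492
  f6: (p15, p18, p3) → 86.0849
  f7: (p15, p18, p12) → 56.3460
  f8: (p15, p11, p3) → 44.6364
  f9: (p15, p11, p12) → 34.4544
  f10: (p14, p16, p12) → 66.0541
  f11: (p14, p18, p12) → 86.1836
  f12: (p14, p18, p16) → 31.1029
  f13: (p6, p10, p1) → 22.6318
  f14: (p6, p10, p8) → 115.0907
  f15: (p4, p6, p8) → 46.3936
  f16: (p4, p6, p18) → 137.5661
  f17: (p4, p8, p3) → 36.3098
  f18: (p4, p18, p3) → 62.9809
  f19: (p0, p16, p1) → 36.5982
  f20: (p0, p6, p1) → 16.4019
  f21: (p0, p18, p16) → 77.7664
  f22: (p0, p6, p18) → 36.2770
Σ area = 1383.459

Euler: V−E+F = 13−33+22 = 2.


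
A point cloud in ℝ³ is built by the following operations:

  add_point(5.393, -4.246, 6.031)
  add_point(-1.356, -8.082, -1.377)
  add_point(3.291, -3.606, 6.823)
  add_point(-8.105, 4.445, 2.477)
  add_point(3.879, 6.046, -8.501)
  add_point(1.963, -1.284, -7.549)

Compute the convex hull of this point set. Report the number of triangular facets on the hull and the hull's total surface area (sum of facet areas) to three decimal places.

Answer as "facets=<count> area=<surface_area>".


facets=8 area=450.318

Points on the hull: [0, 1, 2, 3, 4, 5] (6 of 6).

Facet areas (half cross-product norm):
  f1: (p5, p4, p3) → 58.1200
  f2: (p5, p1, p3) → 69.2773
  f3: (p5, p4, p0) → 52.8260
  f4: (p5, p1, p0) → 52.3642
  f5: (p2, p4, p3) → 113.1241
  f6: (p2, p4, p0) → 20.8529
  f7: (p2, p1, p3) → 71.5706
  f8: (p2, p1, p0) → 12.1834
Σ area = 450.318

Euler: V−E+F = 6−12+8 = 2.


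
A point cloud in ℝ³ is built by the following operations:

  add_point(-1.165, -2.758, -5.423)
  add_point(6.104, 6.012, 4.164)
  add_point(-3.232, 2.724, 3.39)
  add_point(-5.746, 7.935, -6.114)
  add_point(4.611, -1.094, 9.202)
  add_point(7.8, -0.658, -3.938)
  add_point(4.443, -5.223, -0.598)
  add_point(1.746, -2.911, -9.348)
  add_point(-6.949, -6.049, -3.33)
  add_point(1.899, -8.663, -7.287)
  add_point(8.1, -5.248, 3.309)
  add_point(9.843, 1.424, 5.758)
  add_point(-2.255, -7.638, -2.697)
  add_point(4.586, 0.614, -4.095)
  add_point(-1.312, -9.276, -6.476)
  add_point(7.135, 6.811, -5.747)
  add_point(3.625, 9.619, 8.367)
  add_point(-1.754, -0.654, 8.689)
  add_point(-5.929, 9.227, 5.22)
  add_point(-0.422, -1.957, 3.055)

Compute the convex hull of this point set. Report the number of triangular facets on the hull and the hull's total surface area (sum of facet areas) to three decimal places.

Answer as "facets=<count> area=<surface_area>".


Hull vertices (14/20): indices [3, 4, 5, 7, 8, 9, 10, 11, 12, 14, 15, 16, 17, 18].

Facet areas (half cross-product norm):
  f1: (p15, p16, p11) → 67.1629
  f2: (p15, p3, p16) → 93.3354
  f3: (p15, p3, p7) → 69.4011
  f4: (p4, p16, p11) → 34.2672
  f5: (p4, p17, p16) → 34.0591
  f6: (p5, p9, p7) → 25.7457
  f7: (p5, p15, p7) → 32.4621
  f8: (p5, p15, p11) → 39.0156
  f9: (p10, p4, p11) → 23.1024
  f10: (p10, p5, p11) → 30.7932
  f11: (p10, p5, p9) → 44.7175
  f12: (p10, p4, p17) → 23.3825
  f13: (p18, p17, p16) → 51.6651
  f14: (p18, p3, p16) → 54.7836
  f15: (p18, p17, p8) → 79.6684
  f16: (p18, p3, p8) → 81.3371
  f17: (p14, p10, p9) → 20.3856
  f18: (p14, p9, p7) → 10.0203
  f19: (p14, p3, p8) → 49.4706
  f20: (p14, p3, p7) → 48.3449
  f21: (p12, p10, p17) → 67.9629
  f22: (p12, p14, p10) → 24.3746
  f23: (p12, p17, p8) → 33.3806
  f24: (p12, p14, p8) → 10.2968
Σ area = 1049.135

Euler characteristic 14−36+24 = 2 ✓

facets=24 area=1049.135


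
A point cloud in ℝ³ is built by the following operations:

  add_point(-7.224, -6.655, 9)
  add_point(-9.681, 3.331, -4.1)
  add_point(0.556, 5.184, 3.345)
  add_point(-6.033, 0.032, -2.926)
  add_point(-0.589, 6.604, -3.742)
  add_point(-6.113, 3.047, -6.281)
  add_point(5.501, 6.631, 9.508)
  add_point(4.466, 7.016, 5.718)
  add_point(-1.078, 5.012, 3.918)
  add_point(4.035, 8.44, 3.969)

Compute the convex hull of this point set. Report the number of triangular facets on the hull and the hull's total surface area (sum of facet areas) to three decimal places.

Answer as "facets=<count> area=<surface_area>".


facets=14 area=486.870

Hull vertices (9/10): indices [0, 1, 3, 4, 5, 6, 7, 8, 9].

Area of each hull facet:
  f1: (p9, p6, p1) → 41.8267
  f2: (p8, p6, p1) → 3.2707
  f3: (p8, p0, p1) → 82.4289
  f4: (p8, p0, p6) → 60.1105
  f5: (p3, p0, p1) → 30.8644
  f6: (p3, p5, p1) → 8.9361
  f7: (p4, p3, p5) → 15.8639
  f8: (p4, p5, p1) → 13.2134
  f9: (p4, p9, p1) → 36.3747
  f10: (p7, p4, p3) → 44.6122
  f11: (p7, p0, p6) → 35.9811
  f12: (p7, p3, p0) → 102.5909
  f13: (p7, p9, p6) → 2.4523
  f14: (p7, p4, p9) → 8.3442
Σ area = 486.870

Euler characteristic 9−21+14 = 2 ✓


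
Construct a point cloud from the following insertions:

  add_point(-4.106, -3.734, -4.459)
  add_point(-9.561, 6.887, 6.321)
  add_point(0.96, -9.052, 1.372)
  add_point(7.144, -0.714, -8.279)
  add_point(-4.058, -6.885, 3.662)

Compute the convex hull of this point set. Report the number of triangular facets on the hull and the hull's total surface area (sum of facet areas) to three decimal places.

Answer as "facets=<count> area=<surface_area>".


Extreme-point indices: [0, 1, 2, 3, 4] — 5 of 5 on the boundary.

Facet areas (half cross-product norm):
  f1: (p2, p3, p1) → 139.4604
  f2: (p0, p3, p1) → 92.0875
  f3: (p0, p2, p3) → 56.7186
  f4: (p4, p2, p1) → 31.3641
  f5: (p4, p0, p1) → 64.6913
  f6: (p4, p0, p2) → 25.1600
Σ area = 409.482

Euler characteristic 5−9+6 = 2 ✓

facets=6 area=409.482


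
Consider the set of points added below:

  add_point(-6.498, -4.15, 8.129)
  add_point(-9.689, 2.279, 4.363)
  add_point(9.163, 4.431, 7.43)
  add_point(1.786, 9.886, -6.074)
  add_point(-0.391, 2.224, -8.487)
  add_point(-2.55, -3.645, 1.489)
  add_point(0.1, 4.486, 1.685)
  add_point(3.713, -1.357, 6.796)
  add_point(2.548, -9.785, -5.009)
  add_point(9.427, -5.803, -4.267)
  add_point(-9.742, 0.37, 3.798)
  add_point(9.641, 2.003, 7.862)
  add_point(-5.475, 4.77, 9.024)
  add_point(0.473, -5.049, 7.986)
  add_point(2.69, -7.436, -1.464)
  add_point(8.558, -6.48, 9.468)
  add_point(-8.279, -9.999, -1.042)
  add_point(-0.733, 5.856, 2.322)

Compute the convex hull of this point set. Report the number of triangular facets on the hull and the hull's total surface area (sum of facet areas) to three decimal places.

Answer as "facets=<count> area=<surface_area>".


facets=20 area=1159.776

Hull vertices (12/18): indices [0, 1, 2, 3, 4, 8, 9, 10, 11, 12, 15, 16].

Area of each hull facet:
  f1: (p0, p16, p10) → 37.6702
  f2: (p4, p16, p10) → 85.5458
  f3: (p4, p9, p3) → 53.5651
  f4: (p15, p9, p11) → 58.2003
  f5: (p15, p0, p16) → 83.3195
  f6: (p2, p9, p11) → 16.7918
  f7: (p2, p9, p3) → 116.5814
  f8: (p8, p4, p16) → 73.6558
  f9: (p8, p4, p9) → 49.7136
  f10: (p8, p15, p16) → 92.2814
  f11: (p8, p15, p9) → 54.9937
  f12: (p12, p2, p3) → 111.8260
  f13: (p12, p15, p0) → 68.9667
  f14: (p12, p15, p11) → 66.9972
  f15: (p12, p2, p11) → 18.1522
  f16: (p1, p12, p3) → 57.6378
  f17: (p1, p4, p10) → 15.4160
  f18: (p1, p4, p3) → 65.7671
  f19: (p1, p0, p10) → 6.3454
  f20: (p1, p12, p0) → 26.3486
Σ area = 1159.776

Check V−E+F: 12 − 30 + 20 = 2.


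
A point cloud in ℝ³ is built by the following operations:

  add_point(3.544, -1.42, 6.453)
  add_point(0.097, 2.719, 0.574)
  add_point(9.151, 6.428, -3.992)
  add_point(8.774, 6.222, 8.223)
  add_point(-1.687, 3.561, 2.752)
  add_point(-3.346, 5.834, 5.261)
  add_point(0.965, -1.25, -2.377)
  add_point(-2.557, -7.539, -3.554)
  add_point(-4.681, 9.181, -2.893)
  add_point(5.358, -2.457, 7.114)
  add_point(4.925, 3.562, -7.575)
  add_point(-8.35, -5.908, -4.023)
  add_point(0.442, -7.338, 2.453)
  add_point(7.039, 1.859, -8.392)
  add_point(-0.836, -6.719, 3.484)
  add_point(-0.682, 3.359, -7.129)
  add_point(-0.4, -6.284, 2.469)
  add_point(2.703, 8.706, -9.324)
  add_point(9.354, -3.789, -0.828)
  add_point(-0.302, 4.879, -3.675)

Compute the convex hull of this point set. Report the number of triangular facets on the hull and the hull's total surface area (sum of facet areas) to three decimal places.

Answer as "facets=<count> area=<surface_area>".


facets=20 area=931.428

Hull vertices (12/20): indices [2, 3, 5, 7, 8, 9, 11, 12, 13, 14, 17, 18].

Facet areas (half cross-product norm):
  f1: (p17, p8, p11) → 76.0553
  f2: (p17, p3, p8) → 85.5265
  f3: (p2, p3, p18) → 62.1321
  f4: (p2, p17, p3) → 42.5539
  f5: (p9, p3, p18) → 42.0860
  f6: (p5, p3, p8) → 52.1048
  f7: (p5, p8, p11) → 66.9722
  f8: (p5, p14, p11) → 68.3877
  f9: (p5, p9, p3) → 53.4736
  f10: (p5, p9, p14) → 49.1727
  f11: (p13, p2, p18) → 31.8971
  f12: (p13, p2, p17) → 25.7374
  f13: (p13, p7, p18) → 60.6299
  f14: (p13, p17, p11) → 72.3810
  f15: (p13, p7, p11) → 38.6758
  f16: (p12, p9, p18) → 35.5819
  f17: (p12, p9, p14) → 7.2853
  f18: (p12, p7, p18) → 33.8293
  f19: (p12, p14, p11) → 9.2714
  f20: (p12, p7, p11) → 17.6744
Σ area = 931.428

Check V−E+F: 12 − 30 + 20 = 2.


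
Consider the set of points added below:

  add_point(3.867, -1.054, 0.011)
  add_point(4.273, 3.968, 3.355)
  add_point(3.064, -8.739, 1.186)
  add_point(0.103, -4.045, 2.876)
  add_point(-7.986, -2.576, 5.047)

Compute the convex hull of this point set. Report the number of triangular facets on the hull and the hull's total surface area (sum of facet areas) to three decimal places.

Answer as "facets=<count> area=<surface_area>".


facets=6 area=181.264

Extreme-point indices: [0, 1, 2, 3, 4] — 5 of 5 on the boundary.

Per-facet area ½‖(b−a)×(c−a)‖:
  f1: (p0, p1, p4) → 39.1485
  f2: (p0, p2, p4) → 48.8276
  f3: (p0, p2, p1) → 15.8852
  f4: (p3, p1, p4) → 37.0090
  f5: (p3, p2, p4) → 17.6222
  f6: (p3, p2, p1) → 22.7714
Σ area = 181.264

Euler: V−E+F = 5−9+6 = 2.


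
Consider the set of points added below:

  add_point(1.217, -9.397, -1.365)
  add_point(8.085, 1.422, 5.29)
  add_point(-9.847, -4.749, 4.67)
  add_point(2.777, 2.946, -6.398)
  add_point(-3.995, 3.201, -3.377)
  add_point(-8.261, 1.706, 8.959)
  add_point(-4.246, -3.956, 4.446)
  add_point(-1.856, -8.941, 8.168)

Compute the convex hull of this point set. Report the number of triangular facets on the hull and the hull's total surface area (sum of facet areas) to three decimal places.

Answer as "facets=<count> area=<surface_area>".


Points on the hull: [0, 1, 2, 3, 4, 5, 7] (7 of 8).

Facet areas (half cross-product norm):
  f1: (p3, p0, p1) → 79.5111
  f2: (p7, p0, p2) → 48.3962
  f3: (p7, p0, p1) → 68.4230
  f4: (p5, p7, p2) → 38.2785
  f5: (p5, p7, p1) → 88.4291
  f6: (p4, p3, p1) → 47.9542
  f7: (p4, p5, p1) → 93.9838
  f8: (p4, p5, p2) → 48.6567
  f9: (p4, p0, p2) → 76.5453
  f10: (p4, p3, p0) → 48.4867
Σ area = 638.665

Euler: V−E+F = 7−15+10 = 2.

facets=10 area=638.665


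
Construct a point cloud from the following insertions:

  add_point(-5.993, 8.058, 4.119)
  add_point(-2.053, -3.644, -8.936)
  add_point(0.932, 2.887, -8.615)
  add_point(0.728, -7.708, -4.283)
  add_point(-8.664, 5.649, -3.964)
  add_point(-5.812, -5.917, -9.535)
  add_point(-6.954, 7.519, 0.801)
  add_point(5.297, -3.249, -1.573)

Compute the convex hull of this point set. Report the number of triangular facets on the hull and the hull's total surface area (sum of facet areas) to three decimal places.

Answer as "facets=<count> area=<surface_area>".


Extreme-point indices: [0, 1, 2, 3, 4, 5, 6, 7] — 8 of 8 on the boundary.

Per-facet area ½‖(b−a)×(c−a)‖:
  f1: (p0, p5, p4) → 48.1554
  f2: (p2, p5, p4) → 58.5712
  f3: (p2, p0, p7) → 78.1143
  f4: (p3, p0, p7) → 58.3873
  f5: (p3, p0, p5) → 80.6437
  f6: (p6, p0, p4) → 1.9485
  f7: (p6, p2, p4) → 29.2194
  f8: (p6, p2, p0) → 18.8530
  f9: (p1, p2, p5) → 9.0286
  f10: (p1, p3, p5) → 14.8843
  f11: (p1, p2, p7) → 34.9200
  f12: (p1, p3, p7) → 23.2173
Σ area = 455.943

Euler characteristic 8−18+12 = 2 ✓

facets=12 area=455.943


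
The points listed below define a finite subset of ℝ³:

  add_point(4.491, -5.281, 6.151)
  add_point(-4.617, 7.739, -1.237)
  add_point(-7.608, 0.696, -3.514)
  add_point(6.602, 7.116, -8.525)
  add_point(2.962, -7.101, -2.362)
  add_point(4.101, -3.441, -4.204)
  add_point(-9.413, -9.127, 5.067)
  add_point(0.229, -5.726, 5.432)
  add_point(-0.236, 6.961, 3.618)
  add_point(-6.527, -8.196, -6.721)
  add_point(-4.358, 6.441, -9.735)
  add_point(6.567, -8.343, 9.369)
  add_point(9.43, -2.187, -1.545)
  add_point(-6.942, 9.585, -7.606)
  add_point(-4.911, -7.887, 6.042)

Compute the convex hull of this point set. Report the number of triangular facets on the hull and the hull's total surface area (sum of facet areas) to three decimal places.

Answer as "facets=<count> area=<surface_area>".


facets=20 area=1080.897

Hull vertices (12/15): indices [1, 3, 4, 5, 6, 8, 9, 10, 11, 12, 13, 14].

Facet areas (half cross-product norm):
  f1: (p9, p13, p6) → 107.6070
  f2: (p9, p11, p6) → 100.8097
  f3: (p8, p11, p12) → 90.6883
  f4: (p3, p8, p12) → 76.4137
  f5: (p3, p8, p13) → 81.0692
  f6: (p4, p11, p12) → 48.5360
  f7: (p4, p9, p11) → 49.2964
  f8: (p1, p13, p6) → 58.1549
  f9: (p1, p8, p6) → 60.2951
  f10: (p1, p8, p13) → 9.1039
  f11: (p14, p11, p6) → 8.6667
  f12: (p14, p8, p6) → 32.6800
  f13: (p14, p8, p11) → 92.1816
  f14: (p10, p9, p13) → 30.2257
  f15: (p10, p3, p13) → 22.4520
  f16: (p10, p3, p9) → 82.0500
  f17: (p5, p3, p9) → 61.2546
  f18: (p5, p4, p9) → 22.0667
  f19: (p5, p3, p12) → 34.7283
  f20: (p5, p4, p12) → 12.6167
Σ area = 1080.897

Euler characteristic 12−30+20 = 2 ✓


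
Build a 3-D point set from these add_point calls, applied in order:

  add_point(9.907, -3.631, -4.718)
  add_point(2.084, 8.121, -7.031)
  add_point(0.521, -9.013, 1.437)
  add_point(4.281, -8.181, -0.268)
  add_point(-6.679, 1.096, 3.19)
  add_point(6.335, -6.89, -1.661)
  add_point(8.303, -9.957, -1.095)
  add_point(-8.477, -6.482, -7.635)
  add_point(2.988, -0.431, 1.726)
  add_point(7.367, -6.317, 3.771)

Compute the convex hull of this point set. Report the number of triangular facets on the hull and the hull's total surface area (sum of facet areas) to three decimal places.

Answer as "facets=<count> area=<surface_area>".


Extreme-point indices: [0, 1, 2, 4, 6, 7, 8, 9] — 8 of 10 on the boundary.

Area of each hull facet:
  f1: (p1, p0, p7) → 121.3164
  f2: (p9, p1, p0) → 64.3499
  f3: (p4, p1, p7) → 99.0917
  f4: (p6, p0, p7) → 67.8088
  f5: (p6, p9, p0) → 22.8645
  f6: (p8, p9, p1) → 29.6820
  f7: (p8, p4, p1) → 60.5617
  f8: (p8, p4, p9) → 28.9162
  f9: (p2, p6, p7) → 47.6175
  f10: (p2, p6, p9) → 22.5529
  f11: (p2, p4, p7) → 72.6475
  f12: (p2, p4, p9) → 47.5364
Σ area = 684.946

Euler characteristic 8−18+12 = 2 ✓

facets=12 area=684.946


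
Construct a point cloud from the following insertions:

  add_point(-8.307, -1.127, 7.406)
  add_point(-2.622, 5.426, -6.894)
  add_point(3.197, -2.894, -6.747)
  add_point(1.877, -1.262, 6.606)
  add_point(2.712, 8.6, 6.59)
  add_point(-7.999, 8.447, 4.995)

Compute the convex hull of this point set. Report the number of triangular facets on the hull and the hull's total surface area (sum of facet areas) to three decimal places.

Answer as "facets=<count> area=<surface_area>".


6 of the 6 inputs are extreme points: [0, 1, 2, 3, 4, 5].

Triangle areas on the boundary:
  f1: (p1, p2, p0) → 84.0973
  f2: (p1, p4, p2) → 75.2908
  f3: (p5, p4, p0) → 53.4868
  f4: (p5, p1, p0) → 66.1451
  f5: (p5, p1, p4) → 69.9715
  f6: (p3, p2, p0) → 67.9650
  f7: (p3, p4, p0) → 50.4289
  f8: (p3, p4, p2) → 66.4813
Σ area = 533.867

Euler characteristic 6−12+8 = 2 ✓

facets=8 area=533.867


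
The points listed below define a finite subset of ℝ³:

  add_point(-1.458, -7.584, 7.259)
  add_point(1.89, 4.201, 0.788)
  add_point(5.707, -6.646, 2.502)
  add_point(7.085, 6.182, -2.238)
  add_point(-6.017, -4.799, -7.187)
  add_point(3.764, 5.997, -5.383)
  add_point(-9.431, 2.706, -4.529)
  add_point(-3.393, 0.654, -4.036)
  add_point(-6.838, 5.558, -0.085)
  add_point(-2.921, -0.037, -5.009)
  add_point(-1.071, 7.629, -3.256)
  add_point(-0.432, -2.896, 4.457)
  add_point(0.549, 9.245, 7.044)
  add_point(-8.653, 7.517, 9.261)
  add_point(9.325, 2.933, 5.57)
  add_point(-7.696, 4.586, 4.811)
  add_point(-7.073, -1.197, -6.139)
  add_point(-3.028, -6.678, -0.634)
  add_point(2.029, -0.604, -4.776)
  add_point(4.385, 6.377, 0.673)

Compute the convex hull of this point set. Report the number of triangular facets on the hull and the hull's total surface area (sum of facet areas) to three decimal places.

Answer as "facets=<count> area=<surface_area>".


Extreme-point indices: [0, 2, 3, 4, 5, 6, 8, 10, 12, 13, 14, 16, 17, 18] — 14 of 20 on the boundary.

Area of each hull facet:
  f1: (p13, p0, p6) → 113.7452
  f2: (p13, p0, p14) → 121.5946
  f3: (p4, p0, p6) → 66.7066
  f4: (p2, p0, p14) → 45.1089
  f5: (p8, p13, p6) → 19.1745
  f6: (p8, p10, p6) → 20.0097
  f7: (p8, p10, p13) → 28.2761
  f8: (p12, p13, p14) → 37.6616
  f9: (p12, p10, p13) → 50.6950
  f10: (p16, p4, p6) → 2.3785
  f11: (p17, p4, p0) → 8.0024
  f12: (p17, p2, p0) → 32.2947
  f13: (p17, p2, p4) → 25.5001
  f14: (p5, p16, p4) → 24.2150
  f15: (p5, p10, p6) → 22.6144
  f16: (p5, p16, p6) → 31.4487
  f17: (p18, p2, p4) → 46.3805
  f18: (p18, p5, p4) → 25.1184
  f19: (p3, p2, p14) → 46.7557
  f20: (p3, p12, p14) → 45.5229
  f21: (p3, p18, p2) → 44.7893
  f22: (p3, p18, p5) → 15.4766
  f23: (p3, p12, p10) → 42.7132
  f24: (p3, p5, p10) → 11.8139
Σ area = 927.997

Euler characteristic 14−36+24 = 2 ✓

facets=24 area=927.997


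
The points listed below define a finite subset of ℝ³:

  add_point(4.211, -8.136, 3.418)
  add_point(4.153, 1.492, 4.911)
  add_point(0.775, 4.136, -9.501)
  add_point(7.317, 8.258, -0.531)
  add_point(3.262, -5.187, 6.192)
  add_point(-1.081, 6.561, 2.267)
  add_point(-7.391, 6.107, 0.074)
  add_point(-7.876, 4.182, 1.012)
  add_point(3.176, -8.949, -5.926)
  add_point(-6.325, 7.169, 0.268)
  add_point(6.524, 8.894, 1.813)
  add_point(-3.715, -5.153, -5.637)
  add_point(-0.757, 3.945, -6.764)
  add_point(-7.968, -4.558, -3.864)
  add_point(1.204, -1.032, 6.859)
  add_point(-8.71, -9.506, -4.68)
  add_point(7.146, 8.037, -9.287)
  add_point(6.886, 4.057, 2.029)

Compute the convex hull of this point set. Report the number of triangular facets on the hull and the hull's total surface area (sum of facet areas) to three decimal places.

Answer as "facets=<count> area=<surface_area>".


Points on the hull: [0, 1, 2, 3, 4, 5, 6, 7, 8, 9, 10, 13, 14, 15, 16, 17] (16 of 18).

Facet areas (half cross-product norm):
  f1: (p8, p2, p15) → 81.9764
  f2: (p13, p2, p15) → 26.0146
  f3: (p13, p6, p15) → 6.0799
  f4: (p13, p6, p2) → 67.2812
  f5: (p9, p6, p2) → 9.3657
  f6: (p9, p5, p10) → 12.3755
  f7: (p16, p8, p2) → 48.4125
  f8: (p16, p9, p2) → 43.8155
  f9: (p16, p10, p3) → 4.4590
  f10: (p16, p9, p10) → 72.5953
  f11: (p0, p16, p8) → 83.5438
  f12: (p0, p8, p15) → 56.4453
  f13: (p17, p10, p3) → 6.0358
  f14: (p17, p16, p3) → 18.7958
  f15: (p17, p0, p16) → 67.9942
  f16: (p14, p5, p10) → 36.4843
  f17: (p14, p9, p5) → 22.4216
  f18: (p1, p17, p10) → 9.7727
  f19: (p1, p14, p10) → 8.8741
  f20: (p7, p9, p6) → 1.1657
  f21: (p7, p14, p9) → 20.4612
  f22: (p7, p6, p15) → 12.2898
  f23: (p7, p14, p15) → 87.7136
  f24: (p4, p17, p0) → 21.5280
  f25: (p4, p1, p17) → 11.2991
  f26: (p4, p1, p14) → 10.0522
  f27: (p4, p0, p15) → 31.0266
  f28: (p4, p14, p15) → 39.2049
Σ area = 917.484

Euler: V−E+F = 16−42+28 = 2.

facets=28 area=917.484


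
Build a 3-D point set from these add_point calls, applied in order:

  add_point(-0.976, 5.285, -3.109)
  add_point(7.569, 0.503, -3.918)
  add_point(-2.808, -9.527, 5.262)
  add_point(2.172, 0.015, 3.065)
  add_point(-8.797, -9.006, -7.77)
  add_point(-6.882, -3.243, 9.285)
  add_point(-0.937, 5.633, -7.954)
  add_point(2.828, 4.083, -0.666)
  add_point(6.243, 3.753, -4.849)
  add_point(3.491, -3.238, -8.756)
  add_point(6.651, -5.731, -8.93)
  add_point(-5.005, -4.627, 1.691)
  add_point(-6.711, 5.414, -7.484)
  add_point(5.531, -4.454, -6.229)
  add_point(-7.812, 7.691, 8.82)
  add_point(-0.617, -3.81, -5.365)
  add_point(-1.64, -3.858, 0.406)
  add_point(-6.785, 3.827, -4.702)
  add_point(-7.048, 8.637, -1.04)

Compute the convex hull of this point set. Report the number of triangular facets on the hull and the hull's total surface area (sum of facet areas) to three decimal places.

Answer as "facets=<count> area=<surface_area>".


Hull vertices (13/19): indices [1, 2, 3, 4, 5, 6, 7, 8, 9, 10, 12, 14, 18].

Triangle areas on the boundary:
  f1: (p2, p5, p4) → 59.7348
  f2: (p14, p18, p4) → 91.0476
  f3: (p14, p5, p4) → 95.7822
  f4: (p10, p2, p4) → 107.1332
  f5: (p10, p2, p1) → 67.6144
  f6: (p12, p18, p4) → 46.8550
  f7: (p12, p6, p18) → 20.7983
  f8: (p8, p6, p18) → 36.4293
  f9: (p8, p14, p18) → 69.5783
  f10: (p8, p10, p1) → 12.7298
  f11: (p8, p10, p6) → 41.3685
  f12: (p3, p14, p5) → 61.0958
  f13: (p3, p2, p1) → 42.5176
  f14: (p3, p2, p5) → 44.0755
  f15: (p9, p10, p4) → 24.4965
  f16: (p9, p10, p6) → 8.5454
  f17: (p9, p12, p4) → 83.0075
  f18: (p9, p12, p6) → 26.2167
  f19: (p7, p8, p14) → 9.5840
  f20: (p7, p3, p14) → 38.4506
  f21: (p7, p8, p1) → 9.7861
  f22: (p7, p3, p1) → 18.8206
Σ area = 1015.668

Check V−E+F: 13 − 33 + 22 = 2.

facets=22 area=1015.668


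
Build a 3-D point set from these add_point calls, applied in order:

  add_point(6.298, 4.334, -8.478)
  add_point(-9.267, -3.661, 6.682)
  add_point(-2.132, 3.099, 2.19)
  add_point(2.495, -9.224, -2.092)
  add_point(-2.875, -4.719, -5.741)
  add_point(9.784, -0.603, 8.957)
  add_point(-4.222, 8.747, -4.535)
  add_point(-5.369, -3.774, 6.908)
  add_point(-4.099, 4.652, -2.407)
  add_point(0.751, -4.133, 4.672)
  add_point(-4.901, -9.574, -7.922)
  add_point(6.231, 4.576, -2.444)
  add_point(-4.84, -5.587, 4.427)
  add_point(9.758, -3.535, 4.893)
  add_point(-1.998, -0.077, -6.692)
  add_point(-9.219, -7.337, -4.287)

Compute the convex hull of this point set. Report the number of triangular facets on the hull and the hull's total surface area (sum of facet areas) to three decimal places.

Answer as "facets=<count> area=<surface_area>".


facets=20 area=957.534

Hull vertices (12/16): indices [0, 1, 2, 3, 5, 6, 7, 10, 11, 12, 13, 15].

Facet areas (half cross-product norm):
  f1: (p0, p10, p6) → 103.7564
  f2: (p2, p5, p1) → 75.2571
  f3: (p2, p6, p1) → 40.7963
  f4: (p2, p6, p5) → 44.9455
  f5: (p3, p0, p10) → 72.8230
  f6: (p15, p6, p1) → 93.2977
  f7: (p15, p10, p6) → 50.6868
  f8: (p11, p6, p5) → 62.0110
  f9: (p11, p0, p5) → 20.3091
  f10: (p11, p0, p6) → 34.1327
  f11: (p7, p5, p1) → 7.4121
  f12: (p12, p3, p10) → 48.7423
  f13: (p12, p15, p1) → 26.3352
  f14: (p12, p15, p10) → 28.8989
  f15: (p12, p7, p1) → 6.0298
  f16: (p12, p7, p5) → 24.3053
  f17: (p13, p0, p5) → 36.6137
  f18: (p13, p3, p0) → 84.2532
  f19: (p13, p12, p5) → 36.7225
  f20: (p13, p12, p3) → 60.2051
Σ area = 957.534

Check V−E+F: 12 − 30 + 20 = 2.
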